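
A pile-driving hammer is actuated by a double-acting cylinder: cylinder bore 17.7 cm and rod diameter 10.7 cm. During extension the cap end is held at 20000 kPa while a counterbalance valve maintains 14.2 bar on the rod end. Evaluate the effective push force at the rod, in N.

F ≈ 4.70e5 N

Cap-side area A_cap = π/4 × (17.7 cm)² = 246.1 cm^2
Rod-side annular area A_ann = π/4 × (17.7² − 10.7²) = 156.1 cm^2
Net thrust = P_cap·A_cap − P_rod·A_ann = 4.921e5 N − 22170 N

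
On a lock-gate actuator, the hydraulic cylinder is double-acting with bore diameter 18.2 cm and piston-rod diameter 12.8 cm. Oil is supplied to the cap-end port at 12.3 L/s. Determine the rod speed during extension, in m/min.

Cap-side area A_cap = π/4 × (18.2 cm)² = 260.2 cm^2
v = Q / A

v ≈ 28.4 m/min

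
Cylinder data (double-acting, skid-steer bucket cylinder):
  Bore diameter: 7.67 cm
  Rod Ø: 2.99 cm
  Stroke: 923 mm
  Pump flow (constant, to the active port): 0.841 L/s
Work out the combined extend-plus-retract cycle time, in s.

t ≈ 9.37 s

Cap-side area A_cap = π/4 × (7.67 cm)² = 46.20 cm^2
Rod-side annular area A_ann = π/4 × (7.67² − 2.99²) = 39.18 cm^2
t_ext = A_cap·L/Q = 5.071 s
t_ret = A_ann·L/Q = 4.300 s
t_cycle = t_ext + t_ret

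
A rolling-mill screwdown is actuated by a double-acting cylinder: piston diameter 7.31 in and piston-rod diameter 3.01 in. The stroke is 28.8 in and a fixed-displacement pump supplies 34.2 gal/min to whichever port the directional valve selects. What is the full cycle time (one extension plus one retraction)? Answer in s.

Cap-side area A_cap = π/4 × (7.31 in)² = 41.97 in^2
Rod-side annular area A_ann = π/4 × (7.31² − 3.01²) = 34.85 in^2
t_ext = A_cap·L/Q = 9.180 s
t_ret = A_ann·L/Q = 7.623 s
t_cycle = t_ext + t_ret

t ≈ 16.8 s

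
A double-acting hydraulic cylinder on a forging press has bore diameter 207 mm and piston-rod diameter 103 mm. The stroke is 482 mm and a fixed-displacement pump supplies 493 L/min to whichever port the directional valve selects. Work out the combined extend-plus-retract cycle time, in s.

t ≈ 3.46 s

Cap-side area A_cap = π/4 × (207 mm)² = 33650 mm^2
Rod-side annular area A_ann = π/4 × (207² − 103²) = 25320 mm^2
t_ext = A_cap·L/Q = 1.974 s
t_ret = A_ann·L/Q = 1.485 s
t_cycle = t_ext + t_ret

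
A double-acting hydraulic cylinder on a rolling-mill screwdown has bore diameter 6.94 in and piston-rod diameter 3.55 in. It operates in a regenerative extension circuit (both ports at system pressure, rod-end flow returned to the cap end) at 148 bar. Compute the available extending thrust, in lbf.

With equal pressure on both faces, forces on the annular region cancel; the net push is pressure × rod cross-section.
Rod cross-section A_rod = π/4 × (3.55 in)² = 9.898 in^2
F = P × A_rod

F ≈ 21200 lbf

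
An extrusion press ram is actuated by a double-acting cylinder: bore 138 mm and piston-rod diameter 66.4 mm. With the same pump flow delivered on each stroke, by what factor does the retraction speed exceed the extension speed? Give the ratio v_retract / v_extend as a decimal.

v_ret/v_ext ≈ 1.30

Cap-side area A_cap = π/4 × (138 mm)² = 14960 mm^2
Rod-side annular area A_ann = π/4 × (138² − 66.4²) = 11490 mm^2
For equal Q, v ∝ 1/A, so v_ret/v_ext = A_cap/A_ann.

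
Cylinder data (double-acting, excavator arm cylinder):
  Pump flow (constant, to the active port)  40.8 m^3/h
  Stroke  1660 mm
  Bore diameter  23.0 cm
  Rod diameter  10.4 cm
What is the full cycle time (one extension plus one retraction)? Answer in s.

t ≈ 10.9 s

Cap-side area A_cap = π/4 × (23.0 cm)² = 415.5 cm^2
Rod-side annular area A_ann = π/4 × (23.0² − 10.4²) = 330.5 cm^2
t_ext = A_cap·L/Q = 6.085 s
t_ret = A_ann·L/Q = 4.841 s
t_cycle = t_ext + t_ret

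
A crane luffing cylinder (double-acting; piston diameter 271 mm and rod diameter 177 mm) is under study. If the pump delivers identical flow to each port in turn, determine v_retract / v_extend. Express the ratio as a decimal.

v_ret/v_ext ≈ 1.74

Cap-side area A_cap = π/4 × (271 mm)² = 57680 mm^2
Rod-side annular area A_ann = π/4 × (271² − 177²) = 33070 mm^2
For equal Q, v ∝ 1/A, so v_ret/v_ext = A_cap/A_ann.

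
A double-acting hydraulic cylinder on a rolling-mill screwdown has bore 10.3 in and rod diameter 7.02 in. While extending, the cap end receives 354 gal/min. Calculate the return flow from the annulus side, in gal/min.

Q_out ≈ 190 gal/min

Cap-side area A_cap = π/4 × (10.3 in)² = 83.32 in^2
Rod-side annular area A_ann = π/4 × (10.3² − 7.02²) = 44.62 in^2
Piston speed v = Q_in/A_cap; rod-end outflow Q_out = v × A_ann = Q_in × A_ann/A_cap.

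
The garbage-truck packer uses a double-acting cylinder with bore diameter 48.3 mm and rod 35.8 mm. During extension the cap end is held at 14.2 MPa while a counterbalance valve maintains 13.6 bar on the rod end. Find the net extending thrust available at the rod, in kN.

Cap-side area A_cap = π/4 × (48.3 mm)² = 1832 mm^2
Rod-side annular area A_ann = π/4 × (48.3² − 35.8²) = 825.6 mm^2
Net thrust = P_cap·A_cap − P_rod·A_ann = 26.02 kN − 1.123 kN

F ≈ 24.9 kN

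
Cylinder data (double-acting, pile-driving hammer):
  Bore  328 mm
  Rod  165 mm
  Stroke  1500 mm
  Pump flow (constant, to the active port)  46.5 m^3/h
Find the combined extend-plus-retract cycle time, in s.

t ≈ 17.1 s

Cap-side area A_cap = π/4 × (328 mm)² = 84500 mm^2
Rod-side annular area A_ann = π/4 × (328² − 165²) = 63110 mm^2
t_ext = A_cap·L/Q = 9.812 s
t_ret = A_ann·L/Q = 7.329 s
t_cycle = t_ext + t_ret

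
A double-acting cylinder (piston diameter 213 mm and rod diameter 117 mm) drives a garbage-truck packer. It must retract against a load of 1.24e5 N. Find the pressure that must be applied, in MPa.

Rod-side annular area A_ann = π/4 × (213² − 117²) = 24880 mm^2
Retraction: pressure acts on the annular area.
P = F / A = 1.24e5 N / A

P ≈ 4.98 MPa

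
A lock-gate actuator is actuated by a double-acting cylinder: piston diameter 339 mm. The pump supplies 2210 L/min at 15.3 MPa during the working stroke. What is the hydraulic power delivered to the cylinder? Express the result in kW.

W ≈ 564 kW

Hydraulic power = P × Q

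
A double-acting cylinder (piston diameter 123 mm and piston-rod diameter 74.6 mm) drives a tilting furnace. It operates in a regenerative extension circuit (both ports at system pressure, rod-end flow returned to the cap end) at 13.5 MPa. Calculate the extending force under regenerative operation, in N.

With equal pressure on both faces, forces on the annular region cancel; the net push is pressure × rod cross-section.
Rod cross-section A_rod = π/4 × (74.6 mm)² = 4371 mm^2
F = P × A_rod

F ≈ 59000 N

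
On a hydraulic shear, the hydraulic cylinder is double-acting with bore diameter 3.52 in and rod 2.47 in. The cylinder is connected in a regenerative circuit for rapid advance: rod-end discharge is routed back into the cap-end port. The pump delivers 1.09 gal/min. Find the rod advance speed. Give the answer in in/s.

In regeneration the rod-end outflow joins the pump flow into the cap end, so the net volume the pump must supply per unit advance equals the rod cross-section area.
Rod cross-section A_rod = π/4 × (2.47 in)² = 4.792 in^2
v = Q_pump / A_rod

v ≈ 0.876 in/s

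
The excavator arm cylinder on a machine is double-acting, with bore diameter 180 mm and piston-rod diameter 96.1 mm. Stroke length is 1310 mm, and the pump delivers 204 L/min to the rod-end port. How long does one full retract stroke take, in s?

Rod-side annular area A_ann = π/4 × (180² − 96.1²) = 18190 mm^2
Swept volume V = A × L; t = V / Q = A·L / Q

t ≈ 7.01 s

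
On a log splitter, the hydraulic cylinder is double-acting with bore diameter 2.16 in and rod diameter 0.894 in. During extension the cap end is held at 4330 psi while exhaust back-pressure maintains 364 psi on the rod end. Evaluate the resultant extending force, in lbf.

Cap-side area A_cap = π/4 × (2.16 in)² = 3.664 in^2
Rod-side annular area A_ann = π/4 × (2.16² − 0.894²) = 3.037 in^2
Net thrust = P_cap·A_cap − P_rod·A_ann = 15870 lbf − 1105 lbf

F ≈ 14800 lbf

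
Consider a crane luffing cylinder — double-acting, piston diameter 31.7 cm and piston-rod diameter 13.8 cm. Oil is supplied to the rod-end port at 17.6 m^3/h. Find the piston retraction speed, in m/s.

Rod-side annular area A_ann = π/4 × (31.7² − 13.8²) = 639.7 cm^2
Flow into the rod-end port fills the annular volume.
v = Q / A

v ≈ 0.0764 m/s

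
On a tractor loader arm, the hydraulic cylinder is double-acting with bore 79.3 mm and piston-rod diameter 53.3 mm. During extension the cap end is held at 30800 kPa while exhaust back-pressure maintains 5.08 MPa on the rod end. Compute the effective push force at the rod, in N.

Cap-side area A_cap = π/4 × (79.3 mm)² = 4939 mm^2
Rod-side annular area A_ann = π/4 × (79.3² − 53.3²) = 2708 mm^2
Net thrust = P_cap·A_cap − P_rod·A_ann = 1.521e5 N − 13760 N

F ≈ 1.38e5 N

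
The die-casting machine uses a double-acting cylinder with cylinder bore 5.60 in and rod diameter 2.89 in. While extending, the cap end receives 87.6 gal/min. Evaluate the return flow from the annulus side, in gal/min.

Q_out ≈ 64.3 gal/min

Cap-side area A_cap = π/4 × (5.60 in)² = 24.63 in^2
Rod-side annular area A_ann = π/4 × (5.60² − 2.89²) = 18.07 in^2
Piston speed v = Q_in/A_cap; rod-end outflow Q_out = v × A_ann = Q_in × A_ann/A_cap.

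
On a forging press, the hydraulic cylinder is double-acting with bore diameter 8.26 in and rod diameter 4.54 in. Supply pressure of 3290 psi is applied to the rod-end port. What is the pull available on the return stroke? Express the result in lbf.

Rod-side annular area A_ann = π/4 × (8.26² − 4.54²) = 37.40 in^2
On retraction the pressure acts on the annular area (bore minus rod).
F = P × A_ann

F ≈ 1.23e5 lbf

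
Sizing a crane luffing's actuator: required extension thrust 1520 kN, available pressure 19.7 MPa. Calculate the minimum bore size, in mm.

D ≈ 313 mm

Extension force acts on the full piston face: F = P × (π/4)D².
D = √(4F / (πP)) = √(4 × 1520 kN / (π × 19.7 MPa))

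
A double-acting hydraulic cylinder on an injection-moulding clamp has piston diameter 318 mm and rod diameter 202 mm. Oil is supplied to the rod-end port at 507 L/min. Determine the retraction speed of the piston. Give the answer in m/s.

v ≈ 0.178 m/s

Rod-side annular area A_ann = π/4 × (318² − 202²) = 47380 mm^2
Flow into the rod-end port fills the annular volume.
v = Q / A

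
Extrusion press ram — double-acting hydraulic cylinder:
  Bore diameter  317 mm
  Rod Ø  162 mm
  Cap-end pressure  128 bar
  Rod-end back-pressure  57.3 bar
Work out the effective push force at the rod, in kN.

F ≈ 676 kN

Cap-side area A_cap = π/4 × (317 mm)² = 78920 mm^2
Rod-side annular area A_ann = π/4 × (317² − 162²) = 58310 mm^2
Net thrust = P_cap·A_cap − P_rod·A_ann = 1010 kN − 334.1 kN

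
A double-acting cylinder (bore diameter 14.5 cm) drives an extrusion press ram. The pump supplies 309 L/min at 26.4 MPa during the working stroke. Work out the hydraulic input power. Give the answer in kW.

Hydraulic power = P × Q

W ≈ 136 kW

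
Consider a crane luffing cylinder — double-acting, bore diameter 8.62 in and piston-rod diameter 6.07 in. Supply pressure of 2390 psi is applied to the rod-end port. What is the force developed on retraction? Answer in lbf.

F ≈ 70300 lbf

Rod-side annular area A_ann = π/4 × (8.62² − 6.07²) = 29.42 in^2
On retraction the pressure acts on the annular area (bore minus rod).
F = P × A_ann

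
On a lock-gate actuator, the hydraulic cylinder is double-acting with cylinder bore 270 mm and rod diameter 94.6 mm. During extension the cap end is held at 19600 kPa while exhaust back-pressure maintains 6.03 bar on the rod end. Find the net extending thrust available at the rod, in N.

F ≈ 1.09e6 N

Cap-side area A_cap = π/4 × (270 mm)² = 57260 mm^2
Rod-side annular area A_ann = π/4 × (270² − 94.6²) = 50230 mm^2
Net thrust = P_cap·A_cap − P_rod·A_ann = 1.122e6 N − 30290 N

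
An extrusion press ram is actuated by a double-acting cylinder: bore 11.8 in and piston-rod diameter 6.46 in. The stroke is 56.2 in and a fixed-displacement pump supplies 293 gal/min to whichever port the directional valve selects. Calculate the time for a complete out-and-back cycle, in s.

Cap-side area A_cap = π/4 × (11.8 in)² = 109.4 in^2
Rod-side annular area A_ann = π/4 × (11.8² − 6.46²) = 76.58 in^2
t_ext = A_cap·L/Q = 5.448 s
t_ret = A_ann·L/Q = 3.815 s
t_cycle = t_ext + t_ret

t ≈ 9.26 s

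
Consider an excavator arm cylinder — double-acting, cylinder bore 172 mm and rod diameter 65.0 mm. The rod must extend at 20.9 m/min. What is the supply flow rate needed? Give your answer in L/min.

Q ≈ 486 L/min

Cap-side area A_cap = π/4 × (172 mm)² = 23240 mm^2
Q = A × v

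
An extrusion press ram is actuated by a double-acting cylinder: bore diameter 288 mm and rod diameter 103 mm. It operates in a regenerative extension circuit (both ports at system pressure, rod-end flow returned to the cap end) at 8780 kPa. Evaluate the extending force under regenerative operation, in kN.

With equal pressure on both faces, forces on the annular region cancel; the net push is pressure × rod cross-section.
Rod cross-section A_rod = π/4 × (103 mm)² = 8332 mm^2
F = P × A_rod

F ≈ 73.2 kN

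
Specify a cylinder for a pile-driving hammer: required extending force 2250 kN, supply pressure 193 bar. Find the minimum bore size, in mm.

Extension force acts on the full piston face: F = P × (π/4)D².
D = √(4F / (πP)) = √(4 × 2250 kN / (π × 193 bar))

D ≈ 385 mm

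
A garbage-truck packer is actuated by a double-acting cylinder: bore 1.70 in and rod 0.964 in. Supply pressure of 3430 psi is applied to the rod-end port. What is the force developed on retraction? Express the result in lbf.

Rod-side annular area A_ann = π/4 × (1.70² − 0.964²) = 1.540 in^2
On retraction the pressure acts on the annular area (bore minus rod).
F = P × A_ann

F ≈ 5280 lbf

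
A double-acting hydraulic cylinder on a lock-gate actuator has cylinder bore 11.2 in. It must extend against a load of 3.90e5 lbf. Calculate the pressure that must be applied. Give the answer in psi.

Cap-side area A_cap = π/4 × (11.2 in)² = 98.52 in^2
P = F / A = 3.90e5 lbf / A

P ≈ 3960 psi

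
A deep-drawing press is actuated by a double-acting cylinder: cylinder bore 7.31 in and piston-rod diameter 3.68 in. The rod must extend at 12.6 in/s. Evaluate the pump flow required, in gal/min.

Q ≈ 137 gal/min

Cap-side area A_cap = π/4 × (7.31 in)² = 41.97 in^2
Q = A × v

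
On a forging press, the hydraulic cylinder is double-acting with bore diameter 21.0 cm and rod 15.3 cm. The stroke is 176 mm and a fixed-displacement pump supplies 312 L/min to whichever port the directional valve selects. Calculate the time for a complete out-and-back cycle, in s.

Cap-side area A_cap = π/4 × (21.0 cm)² = 346.4 cm^2
Rod-side annular area A_ann = π/4 × (21.0² − 15.3²) = 162.5 cm^2
t_ext = A_cap·L/Q = 1.172 s
t_ret = A_ann·L/Q = 0.5500 s
t_cycle = t_ext + t_ret

t ≈ 1.72 s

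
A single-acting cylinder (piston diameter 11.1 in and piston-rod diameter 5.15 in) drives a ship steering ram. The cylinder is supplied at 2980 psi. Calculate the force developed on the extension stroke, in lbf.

F ≈ 2.88e5 lbf

Cap-side area A_cap = π/4 × (11.1 in)² = 96.77 in^2
F = P × A_cap = 2980 psi × A_cap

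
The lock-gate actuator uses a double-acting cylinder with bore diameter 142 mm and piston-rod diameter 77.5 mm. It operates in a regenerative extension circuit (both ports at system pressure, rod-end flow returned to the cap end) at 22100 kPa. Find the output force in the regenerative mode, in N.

F ≈ 1.04e5 N

With equal pressure on both faces, forces on the annular region cancel; the net push is pressure × rod cross-section.
Rod cross-section A_rod = π/4 × (77.5 mm)² = 4717 mm^2
F = P × A_rod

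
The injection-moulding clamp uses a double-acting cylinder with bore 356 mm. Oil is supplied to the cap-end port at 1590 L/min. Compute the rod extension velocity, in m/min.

Cap-side area A_cap = π/4 × (356 mm)² = 99540 mm^2
v = Q / A

v ≈ 16.0 m/min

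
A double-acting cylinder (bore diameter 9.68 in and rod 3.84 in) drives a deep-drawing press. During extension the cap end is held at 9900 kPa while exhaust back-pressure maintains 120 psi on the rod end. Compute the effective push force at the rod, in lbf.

Cap-side area A_cap = π/4 × (9.68 in)² = 73.59 in^2
Rod-side annular area A_ann = π/4 × (9.68² − 3.84²) = 62.01 in^2
Net thrust = P_cap·A_cap − P_rod·A_ann = 1.057e5 lbf − 7442 lbf

F ≈ 98200 lbf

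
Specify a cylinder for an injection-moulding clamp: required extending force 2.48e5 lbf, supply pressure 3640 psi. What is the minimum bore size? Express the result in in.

D ≈ 9.31 in

Extension force acts on the full piston face: F = P × (π/4)D².
D = √(4F / (πP)) = √(4 × 2.48e5 lbf / (π × 3640 psi))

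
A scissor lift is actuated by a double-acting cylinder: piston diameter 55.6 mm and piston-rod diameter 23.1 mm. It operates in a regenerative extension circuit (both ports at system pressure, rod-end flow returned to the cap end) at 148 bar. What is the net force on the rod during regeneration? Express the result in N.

F ≈ 6200 N

With equal pressure on both faces, forces on the annular region cancel; the net push is pressure × rod cross-section.
Rod cross-section A_rod = π/4 × (23.1 mm)² = 419.1 mm^2
F = P × A_rod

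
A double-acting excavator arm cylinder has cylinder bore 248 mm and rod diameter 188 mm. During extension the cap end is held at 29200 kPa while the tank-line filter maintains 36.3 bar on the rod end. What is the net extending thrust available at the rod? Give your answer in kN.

F ≈ 1340 kN

Cap-side area A_cap = π/4 × (248 mm)² = 48310 mm^2
Rod-side annular area A_ann = π/4 × (248² − 188²) = 20550 mm^2
Net thrust = P_cap·A_cap − P_rod·A_ann = 1411 kN − 74.58 kN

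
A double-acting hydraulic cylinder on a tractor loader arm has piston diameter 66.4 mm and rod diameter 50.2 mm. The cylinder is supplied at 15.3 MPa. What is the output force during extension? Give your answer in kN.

F ≈ 53.0 kN

Cap-side area A_cap = π/4 × (66.4 mm)² = 3463 mm^2
F = P × A_cap = 15.3 MPa × A_cap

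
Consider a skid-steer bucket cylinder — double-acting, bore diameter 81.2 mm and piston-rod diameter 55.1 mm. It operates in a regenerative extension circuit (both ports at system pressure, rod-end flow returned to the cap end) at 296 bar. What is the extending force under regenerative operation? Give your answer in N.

F ≈ 70600 N

With equal pressure on both faces, forces on the annular region cancel; the net push is pressure × rod cross-section.
Rod cross-section A_rod = π/4 × (55.1 mm)² = 2384 mm^2
F = P × A_rod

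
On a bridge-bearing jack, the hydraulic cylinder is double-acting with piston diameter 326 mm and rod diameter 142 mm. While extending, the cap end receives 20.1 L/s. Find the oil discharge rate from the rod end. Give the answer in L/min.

Cap-side area A_cap = π/4 × (326 mm)² = 83470 mm^2
Rod-side annular area A_ann = π/4 × (326² − 142²) = 67630 mm^2
Piston speed v = Q_in/A_cap; rod-end outflow Q_out = v × A_ann = Q_in × A_ann/A_cap.

Q_out ≈ 977 L/min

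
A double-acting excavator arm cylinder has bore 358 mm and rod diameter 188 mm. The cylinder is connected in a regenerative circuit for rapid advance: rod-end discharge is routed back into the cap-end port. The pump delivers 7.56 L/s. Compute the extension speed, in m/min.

In regeneration the rod-end outflow joins the pump flow into the cap end, so the net volume the pump must supply per unit advance equals the rod cross-section area.
Rod cross-section A_rod = π/4 × (188 mm)² = 27760 mm^2
v = Q_pump / A_rod

v ≈ 16.3 m/min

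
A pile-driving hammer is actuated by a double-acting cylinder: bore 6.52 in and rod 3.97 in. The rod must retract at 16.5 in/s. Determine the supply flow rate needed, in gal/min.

Rod-side annular area A_ann = π/4 × (6.52² − 3.97²) = 21.01 in^2
Q = A × v

Q ≈ 90.0 gal/min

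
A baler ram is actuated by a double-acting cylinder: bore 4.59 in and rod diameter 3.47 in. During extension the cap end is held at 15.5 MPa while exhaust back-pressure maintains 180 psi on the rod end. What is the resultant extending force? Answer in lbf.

Cap-side area A_cap = π/4 × (4.59 in)² = 16.55 in^2
Rod-side annular area A_ann = π/4 × (4.59² − 3.47²) = 7.090 in^2
Net thrust = P_cap·A_cap − P_rod·A_ann = 37200 lbf − 1276 lbf

F ≈ 35900 lbf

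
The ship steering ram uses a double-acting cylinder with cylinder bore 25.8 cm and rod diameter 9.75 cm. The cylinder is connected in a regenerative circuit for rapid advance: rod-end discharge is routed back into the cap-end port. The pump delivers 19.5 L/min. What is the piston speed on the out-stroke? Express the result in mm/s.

v ≈ 43.5 mm/s

In regeneration the rod-end outflow joins the pump flow into the cap end, so the net volume the pump must supply per unit advance equals the rod cross-section area.
Rod cross-section A_rod = π/4 × (9.75 cm)² = 74.66 cm^2
v = Q_pump / A_rod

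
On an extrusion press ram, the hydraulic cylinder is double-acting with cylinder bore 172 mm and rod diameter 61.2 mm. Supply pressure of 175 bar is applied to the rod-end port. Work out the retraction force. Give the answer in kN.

F ≈ 355 kN

Rod-side annular area A_ann = π/4 × (172² − 61.2²) = 20290 mm^2
On retraction the pressure acts on the annular area (bore minus rod).
F = P × A_ann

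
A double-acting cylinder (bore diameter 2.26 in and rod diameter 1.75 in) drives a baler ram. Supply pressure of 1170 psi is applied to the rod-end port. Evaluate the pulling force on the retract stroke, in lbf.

Rod-side annular area A_ann = π/4 × (2.26² − 1.75²) = 1.606 in^2
On retraction the pressure acts on the annular area (bore minus rod).
F = P × A_ann

F ≈ 1880 lbf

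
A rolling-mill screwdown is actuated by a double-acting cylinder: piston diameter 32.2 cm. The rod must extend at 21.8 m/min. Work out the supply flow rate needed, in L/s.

Cap-side area A_cap = π/4 × (32.2 cm)² = 814.3 cm^2
Q = A × v

Q ≈ 29.6 L/s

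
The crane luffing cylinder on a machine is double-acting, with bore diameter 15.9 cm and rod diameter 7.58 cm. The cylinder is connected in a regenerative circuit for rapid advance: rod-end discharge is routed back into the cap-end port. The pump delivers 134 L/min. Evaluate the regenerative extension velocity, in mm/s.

In regeneration the rod-end outflow joins the pump flow into the cap end, so the net volume the pump must supply per unit advance equals the rod cross-section area.
Rod cross-section A_rod = π/4 × (7.58 cm)² = 45.13 cm^2
v = Q_pump / A_rod

v ≈ 495 mm/s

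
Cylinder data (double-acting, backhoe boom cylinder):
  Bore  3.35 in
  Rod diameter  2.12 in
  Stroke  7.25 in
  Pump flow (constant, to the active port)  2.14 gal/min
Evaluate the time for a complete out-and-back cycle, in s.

Cap-side area A_cap = π/4 × (3.35 in)² = 8.814 in^2
Rod-side annular area A_ann = π/4 × (3.35² − 2.12²) = 5.284 in^2
t_ext = A_cap·L/Q = 7.756 s
t_ret = A_ann·L/Q = 4.650 s
t_cycle = t_ext + t_ret

t ≈ 12.4 s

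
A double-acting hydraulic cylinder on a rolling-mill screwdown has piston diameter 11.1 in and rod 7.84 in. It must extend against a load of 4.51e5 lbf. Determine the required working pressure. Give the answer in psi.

P ≈ 4660 psi

Cap-side area A_cap = π/4 × (11.1 in)² = 96.77 in^2
P = F / A = 4.51e5 lbf / A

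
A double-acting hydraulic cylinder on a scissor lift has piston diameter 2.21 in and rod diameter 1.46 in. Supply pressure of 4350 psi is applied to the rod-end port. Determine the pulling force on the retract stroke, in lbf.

F ≈ 9400 lbf

Rod-side annular area A_ann = π/4 × (2.21² − 1.46²) = 2.162 in^2
On retraction the pressure acts on the annular area (bore minus rod).
F = P × A_ann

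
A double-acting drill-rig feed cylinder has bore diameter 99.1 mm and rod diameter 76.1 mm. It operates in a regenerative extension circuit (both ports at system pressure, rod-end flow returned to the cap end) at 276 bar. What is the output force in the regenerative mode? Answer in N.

With equal pressure on both faces, forces on the annular region cancel; the net push is pressure × rod cross-section.
Rod cross-section A_rod = π/4 × (76.1 mm)² = 4548 mm^2
F = P × A_rod

F ≈ 1.26e5 N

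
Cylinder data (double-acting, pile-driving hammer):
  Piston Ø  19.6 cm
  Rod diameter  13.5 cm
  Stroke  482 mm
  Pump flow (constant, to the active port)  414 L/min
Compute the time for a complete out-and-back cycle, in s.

Cap-side area A_cap = π/4 × (19.6 cm)² = 301.7 cm^2
Rod-side annular area A_ann = π/4 × (19.6² − 13.5²) = 158.6 cm^2
t_ext = A_cap·L/Q = 2.108 s
t_ret = A_ann·L/Q = 1.108 s
t_cycle = t_ext + t_ret

t ≈ 3.22 s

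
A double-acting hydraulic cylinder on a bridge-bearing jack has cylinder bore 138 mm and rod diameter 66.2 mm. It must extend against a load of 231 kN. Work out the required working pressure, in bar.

P ≈ 154 bar

Cap-side area A_cap = π/4 × (138 mm)² = 14960 mm^2
P = F / A = 231 kN / A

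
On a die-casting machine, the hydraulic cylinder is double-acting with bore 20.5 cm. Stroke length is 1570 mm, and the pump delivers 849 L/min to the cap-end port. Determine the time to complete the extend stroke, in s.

t ≈ 3.66 s

Cap-side area A_cap = π/4 × (20.5 cm)² = 330.1 cm^2
Swept volume V = A × L; t = V / Q = A·L / Q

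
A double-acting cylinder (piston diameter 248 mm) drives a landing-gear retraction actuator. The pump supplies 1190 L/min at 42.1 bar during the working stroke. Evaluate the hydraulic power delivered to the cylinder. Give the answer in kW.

Hydraulic power = P × Q

W ≈ 83.5 kW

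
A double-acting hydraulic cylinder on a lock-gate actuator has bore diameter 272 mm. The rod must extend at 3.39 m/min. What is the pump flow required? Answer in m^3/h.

Q ≈ 11.8 m^3/h

Cap-side area A_cap = π/4 × (272 mm)² = 58110 mm^2
Q = A × v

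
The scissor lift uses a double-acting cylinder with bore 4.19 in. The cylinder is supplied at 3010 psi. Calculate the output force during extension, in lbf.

Cap-side area A_cap = π/4 × (4.19 in)² = 13.79 in^2
F = P × A_cap = 3010 psi × A_cap

F ≈ 41500 lbf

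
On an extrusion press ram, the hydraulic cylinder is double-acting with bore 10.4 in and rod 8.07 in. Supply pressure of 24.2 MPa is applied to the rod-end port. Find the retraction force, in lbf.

Rod-side annular area A_ann = π/4 × (10.4² − 8.07²) = 33.80 in^2
On retraction the pressure acts on the annular area (bore minus rod).
F = P × A_ann

F ≈ 1.19e5 lbf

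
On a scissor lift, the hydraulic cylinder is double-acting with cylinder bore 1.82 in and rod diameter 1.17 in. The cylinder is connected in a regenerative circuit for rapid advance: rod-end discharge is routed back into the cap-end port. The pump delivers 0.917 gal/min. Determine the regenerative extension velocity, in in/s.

v ≈ 3.28 in/s

In regeneration the rod-end outflow joins the pump flow into the cap end, so the net volume the pump must supply per unit advance equals the rod cross-section area.
Rod cross-section A_rod = π/4 × (1.17 in)² = 1.075 in^2
v = Q_pump / A_rod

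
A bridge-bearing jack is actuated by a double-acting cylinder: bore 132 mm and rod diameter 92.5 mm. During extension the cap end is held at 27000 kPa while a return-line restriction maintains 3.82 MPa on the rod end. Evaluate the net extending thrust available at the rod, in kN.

Cap-side area A_cap = π/4 × (132 mm)² = 13680 mm^2
Rod-side annular area A_ann = π/4 × (132² − 92.5²) = 6965 mm^2
Net thrust = P_cap·A_cap − P_rod·A_ann = 369.5 kN − 26.61 kN

F ≈ 343 kN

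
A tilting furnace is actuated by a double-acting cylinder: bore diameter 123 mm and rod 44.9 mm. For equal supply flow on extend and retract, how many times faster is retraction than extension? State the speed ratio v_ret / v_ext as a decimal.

Cap-side area A_cap = π/4 × (123 mm)² = 11880 mm^2
Rod-side annular area A_ann = π/4 × (123² − 44.9²) = 10300 mm^2
For equal Q, v ∝ 1/A, so v_ret/v_ext = A_cap/A_ann.

v_ret/v_ext ≈ 1.15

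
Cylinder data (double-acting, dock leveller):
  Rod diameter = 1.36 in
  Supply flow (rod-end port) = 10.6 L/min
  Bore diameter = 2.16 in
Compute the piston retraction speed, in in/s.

v ≈ 4.87 in/s

Rod-side annular area A_ann = π/4 × (2.16² − 1.36²) = 2.212 in^2
Flow into the rod-end port fills the annular volume.
v = Q / A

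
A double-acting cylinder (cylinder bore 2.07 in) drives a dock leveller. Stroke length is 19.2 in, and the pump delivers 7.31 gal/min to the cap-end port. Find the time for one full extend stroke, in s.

Cap-side area A_cap = π/4 × (2.07 in)² = 3.365 in^2
Swept volume V = A × L; t = V / Q = A·L / Q

t ≈ 2.30 s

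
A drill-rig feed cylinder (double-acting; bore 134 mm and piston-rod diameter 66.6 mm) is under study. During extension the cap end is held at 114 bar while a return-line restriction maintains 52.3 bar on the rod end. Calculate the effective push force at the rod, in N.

F ≈ 1.05e5 N

Cap-side area A_cap = π/4 × (134 mm)² = 14100 mm^2
Rod-side annular area A_ann = π/4 × (134² − 66.6²) = 10620 mm^2
Net thrust = P_cap·A_cap − P_rod·A_ann = 1.608e5 N − 55540 N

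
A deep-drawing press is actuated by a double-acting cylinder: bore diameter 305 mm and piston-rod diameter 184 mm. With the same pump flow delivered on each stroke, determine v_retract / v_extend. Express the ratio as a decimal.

v_ret/v_ext ≈ 1.57

Cap-side area A_cap = π/4 × (305 mm)² = 73060 mm^2
Rod-side annular area A_ann = π/4 × (305² − 184²) = 46470 mm^2
For equal Q, v ∝ 1/A, so v_ret/v_ext = A_cap/A_ann.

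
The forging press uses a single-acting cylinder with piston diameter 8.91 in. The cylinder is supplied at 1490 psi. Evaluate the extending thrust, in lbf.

Cap-side area A_cap = π/4 × (8.91 in)² = 62.35 in^2
F = P × A_cap = 1490 psi × A_cap

F ≈ 92900 lbf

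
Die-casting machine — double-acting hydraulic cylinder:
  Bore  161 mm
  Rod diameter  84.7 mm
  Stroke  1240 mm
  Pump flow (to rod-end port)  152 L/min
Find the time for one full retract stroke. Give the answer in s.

Rod-side annular area A_ann = π/4 × (161² − 84.7²) = 14720 mm^2
Swept volume V = A × L; t = V / Q = A·L / Q

t ≈ 7.21 s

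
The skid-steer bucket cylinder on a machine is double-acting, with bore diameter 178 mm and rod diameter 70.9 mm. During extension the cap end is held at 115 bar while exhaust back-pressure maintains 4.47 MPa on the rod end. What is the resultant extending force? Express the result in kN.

Cap-side area A_cap = π/4 × (178 mm)² = 24880 mm^2
Rod-side annular area A_ann = π/4 × (178² − 70.9²) = 20940 mm^2
Net thrust = P_cap·A_cap − P_rod·A_ann = 286.2 kN − 93.59 kN

F ≈ 193 kN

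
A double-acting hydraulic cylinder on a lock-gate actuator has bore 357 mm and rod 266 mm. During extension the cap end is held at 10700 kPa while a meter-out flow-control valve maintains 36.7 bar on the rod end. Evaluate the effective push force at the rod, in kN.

F ≈ 908 kN

Cap-side area A_cap = π/4 × (357 mm)² = 1.001e5 mm^2
Rod-side annular area A_ann = π/4 × (357² − 266²) = 44530 mm^2
Net thrust = P_cap·A_cap − P_rod·A_ann = 1071 kN − 163.4 kN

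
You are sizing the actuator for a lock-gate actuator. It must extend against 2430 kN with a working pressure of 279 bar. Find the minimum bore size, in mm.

D ≈ 333 mm

Extension force acts on the full piston face: F = P × (π/4)D².
D = √(4F / (πP)) = √(4 × 2430 kN / (π × 279 bar))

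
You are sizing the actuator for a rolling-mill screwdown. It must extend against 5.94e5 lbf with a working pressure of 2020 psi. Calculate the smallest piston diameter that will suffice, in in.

D ≈ 19.3 in

Extension force acts on the full piston face: F = P × (π/4)D².
D = √(4F / (πP)) = √(4 × 5.94e5 lbf / (π × 2020 psi))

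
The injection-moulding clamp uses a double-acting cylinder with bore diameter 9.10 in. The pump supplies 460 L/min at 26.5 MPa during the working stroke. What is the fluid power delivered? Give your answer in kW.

W ≈ 203 kW

Hydraulic power = P × Q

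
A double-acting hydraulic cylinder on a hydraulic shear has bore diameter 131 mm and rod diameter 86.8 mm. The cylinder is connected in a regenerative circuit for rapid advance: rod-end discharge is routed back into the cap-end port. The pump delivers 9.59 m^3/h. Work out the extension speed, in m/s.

v ≈ 0.450 m/s

In regeneration the rod-end outflow joins the pump flow into the cap end, so the net volume the pump must supply per unit advance equals the rod cross-section area.
Rod cross-section A_rod = π/4 × (86.8 mm)² = 5917 mm^2
v = Q_pump / A_rod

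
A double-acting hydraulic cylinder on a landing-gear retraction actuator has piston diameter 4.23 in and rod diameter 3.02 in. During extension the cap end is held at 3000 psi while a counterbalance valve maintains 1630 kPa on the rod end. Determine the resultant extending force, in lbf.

Cap-side area A_cap = π/4 × (4.23 in)² = 14.05 in^2
Rod-side annular area A_ann = π/4 × (4.23² − 3.02²) = 6.890 in^2
Net thrust = P_cap·A_cap − P_rod·A_ann = 42160 lbf − 1629 lbf

F ≈ 40500 lbf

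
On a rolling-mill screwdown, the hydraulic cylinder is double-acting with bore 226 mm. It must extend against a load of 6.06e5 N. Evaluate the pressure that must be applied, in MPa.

P ≈ 15.1 MPa

Cap-side area A_cap = π/4 × (226 mm)² = 40110 mm^2
P = F / A = 6.06e5 N / A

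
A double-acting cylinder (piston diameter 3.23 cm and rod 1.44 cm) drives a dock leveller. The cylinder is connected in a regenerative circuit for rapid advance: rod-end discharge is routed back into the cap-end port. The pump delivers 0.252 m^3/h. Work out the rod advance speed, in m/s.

v ≈ 0.430 m/s

In regeneration the rod-end outflow joins the pump flow into the cap end, so the net volume the pump must supply per unit advance equals the rod cross-section area.
Rod cross-section A_rod = π/4 × (1.44 cm)² = 1.629 cm^2
v = Q_pump / A_rod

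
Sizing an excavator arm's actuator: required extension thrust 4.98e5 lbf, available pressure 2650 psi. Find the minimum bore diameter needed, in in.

Extension force acts on the full piston face: F = P × (π/4)D².
D = √(4F / (πP)) = √(4 × 4.98e5 lbf / (π × 2650 psi))

D ≈ 15.5 in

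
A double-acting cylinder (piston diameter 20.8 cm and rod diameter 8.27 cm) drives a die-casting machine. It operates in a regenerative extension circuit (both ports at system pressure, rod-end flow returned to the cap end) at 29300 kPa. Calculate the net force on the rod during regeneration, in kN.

With equal pressure on both faces, forces on the annular region cancel; the net push is pressure × rod cross-section.
Rod cross-section A_rod = π/4 × (8.27 cm)² = 53.72 cm^2
F = P × A_rod

F ≈ 157 kN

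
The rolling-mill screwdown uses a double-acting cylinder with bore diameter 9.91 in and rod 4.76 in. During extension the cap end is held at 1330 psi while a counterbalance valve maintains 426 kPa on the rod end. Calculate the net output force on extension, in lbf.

Cap-side area A_cap = π/4 × (9.91 in)² = 77.13 in^2
Rod-side annular area A_ann = π/4 × (9.91² − 4.76²) = 59.34 in^2
Net thrust = P_cap·A_cap − P_rod·A_ann = 1.026e5 lbf − 3666 lbf

F ≈ 98900 lbf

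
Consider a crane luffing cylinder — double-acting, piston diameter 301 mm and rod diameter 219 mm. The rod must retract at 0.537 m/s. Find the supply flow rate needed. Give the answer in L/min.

Q ≈ 1080 L/min

Rod-side annular area A_ann = π/4 × (301² − 219²) = 33490 mm^2
Q = A × v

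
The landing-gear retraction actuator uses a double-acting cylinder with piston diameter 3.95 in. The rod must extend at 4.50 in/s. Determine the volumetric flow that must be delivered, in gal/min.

Cap-side area A_cap = π/4 × (3.95 in)² = 12.25 in^2
Q = A × v

Q ≈ 14.3 gal/min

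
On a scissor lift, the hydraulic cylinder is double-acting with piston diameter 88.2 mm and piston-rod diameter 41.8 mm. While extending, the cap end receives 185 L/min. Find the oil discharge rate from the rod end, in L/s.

Cap-side area A_cap = π/4 × (88.2 mm)² = 6110 mm^2
Rod-side annular area A_ann = π/4 × (88.2² − 41.8²) = 4738 mm^2
Piston speed v = Q_in/A_cap; rod-end outflow Q_out = v × A_ann = Q_in × A_ann/A_cap.

Q_out ≈ 2.39 L/s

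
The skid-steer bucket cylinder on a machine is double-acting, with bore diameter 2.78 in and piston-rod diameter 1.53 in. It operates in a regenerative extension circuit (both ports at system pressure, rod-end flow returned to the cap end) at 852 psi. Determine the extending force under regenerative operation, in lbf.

F ≈ 1570 lbf

With equal pressure on both faces, forces on the annular region cancel; the net push is pressure × rod cross-section.
Rod cross-section A_rod = π/4 × (1.53 in)² = 1.839 in^2
F = P × A_rod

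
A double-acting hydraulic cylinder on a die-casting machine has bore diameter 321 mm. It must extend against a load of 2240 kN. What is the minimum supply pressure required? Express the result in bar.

P ≈ 277 bar

Cap-side area A_cap = π/4 × (321 mm)² = 80930 mm^2
P = F / A = 2240 kN / A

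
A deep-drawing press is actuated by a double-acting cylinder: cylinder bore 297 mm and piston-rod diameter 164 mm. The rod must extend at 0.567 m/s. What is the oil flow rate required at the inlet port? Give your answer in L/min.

Cap-side area A_cap = π/4 × (297 mm)² = 69280 mm^2
Q = A × v

Q ≈ 2360 L/min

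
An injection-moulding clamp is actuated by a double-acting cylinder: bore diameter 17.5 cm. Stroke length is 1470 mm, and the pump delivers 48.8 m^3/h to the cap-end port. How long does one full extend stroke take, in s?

Cap-side area A_cap = π/4 × (17.5 cm)² = 240.5 cm^2
Swept volume V = A × L; t = V / Q = A·L / Q

t ≈ 2.61 s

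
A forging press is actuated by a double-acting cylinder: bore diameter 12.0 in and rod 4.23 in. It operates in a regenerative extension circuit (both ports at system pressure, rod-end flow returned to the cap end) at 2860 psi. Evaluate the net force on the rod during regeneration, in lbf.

With equal pressure on both faces, forces on the annular region cancel; the net push is pressure × rod cross-section.
Rod cross-section A_rod = π/4 × (4.23 in)² = 14.05 in^2
F = P × A_rod

F ≈ 40200 lbf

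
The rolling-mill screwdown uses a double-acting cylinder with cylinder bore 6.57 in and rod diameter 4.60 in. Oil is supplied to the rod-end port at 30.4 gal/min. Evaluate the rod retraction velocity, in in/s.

Rod-side annular area A_ann = π/4 × (6.57² − 4.60²) = 17.28 in^2
Flow into the rod-end port fills the annular volume.
v = Q / A

v ≈ 6.77 in/s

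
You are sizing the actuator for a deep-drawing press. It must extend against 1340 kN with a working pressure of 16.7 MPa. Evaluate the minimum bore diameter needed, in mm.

D ≈ 320 mm

Extension force acts on the full piston face: F = P × (π/4)D².
D = √(4F / (πP)) = √(4 × 1340 kN / (π × 16.7 MPa))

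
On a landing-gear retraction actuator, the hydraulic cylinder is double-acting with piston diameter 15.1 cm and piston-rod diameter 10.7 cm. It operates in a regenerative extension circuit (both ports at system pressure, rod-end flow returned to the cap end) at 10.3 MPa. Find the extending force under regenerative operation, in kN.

With equal pressure on both faces, forces on the annular region cancel; the net push is pressure × rod cross-section.
Rod cross-section A_rod = π/4 × (10.7 cm)² = 89.92 cm^2
F = P × A_rod

F ≈ 92.6 kN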